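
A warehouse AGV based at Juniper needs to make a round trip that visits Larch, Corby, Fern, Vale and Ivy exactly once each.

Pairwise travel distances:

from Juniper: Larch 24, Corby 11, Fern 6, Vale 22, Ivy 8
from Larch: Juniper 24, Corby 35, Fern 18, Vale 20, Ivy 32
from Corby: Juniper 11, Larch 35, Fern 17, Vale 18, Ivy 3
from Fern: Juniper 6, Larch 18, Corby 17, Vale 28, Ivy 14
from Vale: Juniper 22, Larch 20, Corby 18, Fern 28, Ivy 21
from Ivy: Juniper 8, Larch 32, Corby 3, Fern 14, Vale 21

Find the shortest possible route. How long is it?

Minimum total distance: 73.

Juniper → Larch → Corby → Fern → Vale → Ivy → Juniper: 24+35+17+28+21+8 = 133
Juniper → Larch → Corby → Fern → Ivy → Vale → Juniper: 24+35+17+14+21+22 = 133
Juniper → Larch → Corby → Vale → Fern → Ivy → Juniper: 24+35+18+28+14+8 = 127
Juniper → Larch → Corby → Vale → Ivy → Fern → Juniper: 24+35+18+21+14+6 = 118
Juniper → Larch → Corby → Ivy → Fern → Vale → Juniper: 24+35+3+14+28+22 = 126
Juniper → Larch → Corby → Ivy → Vale → Fern → Juniper: 24+35+3+21+28+6 = 117
Juniper → Larch → Fern → Corby → Vale → Ivy → Juniper: 24+18+17+18+21+8 = 106
Juniper → Larch → Fern → Corby → Ivy → Vale → Juniper: 24+18+17+3+21+22 = 105
Juniper → Larch → Fern → Vale → Corby → Ivy → Juniper: 24+18+28+18+3+8 = 99
Juniper → Larch → Fern → Vale → Ivy → Corby → Juniper: 24+18+28+21+3+11 = 105
Juniper → Larch → Fern → Ivy → Corby → Vale → Juniper: 24+18+14+3+18+22 = 99
Juniper → Larch → Fern → Ivy → Vale → Corby → Juniper: 24+18+14+21+18+11 = 106
Juniper → Larch → Vale → Corby → Fern → Ivy → Juniper: 24+20+18+17+14+8 = 101
Juniper → Larch → Vale → Corby → Ivy → Fern → Juniper: 24+20+18+3+14+6 = 85
… (46 more)
Juniper → Fern → Larch → Vale → Corby → Ivy → Juniper: 6+18+20+18+3+8 = 73  ← best
The minimum is 73.
One optimal route: Juniper → Fern → Larch → Vale → Corby → Ivy → Juniper (or its reverse).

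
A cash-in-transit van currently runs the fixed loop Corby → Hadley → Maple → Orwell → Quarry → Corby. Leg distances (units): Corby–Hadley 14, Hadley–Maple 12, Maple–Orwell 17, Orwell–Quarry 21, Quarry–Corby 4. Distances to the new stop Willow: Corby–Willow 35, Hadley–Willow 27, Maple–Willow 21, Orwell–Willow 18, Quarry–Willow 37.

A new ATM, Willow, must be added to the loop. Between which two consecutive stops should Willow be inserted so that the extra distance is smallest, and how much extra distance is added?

Minimum extra distance: 22, inserting Willow between Maple and Orwell.

Insertion cost between consecutive stops i–j is d(i,Willow) + d(Willow,j) − d(i,j):
  between Corby and Hadley: 35 + 27 − 14 = 48
  between Hadley and Maple: 27 + 21 − 12 = 36
  between Maple and Orwell: 21 + 18 − 17 = 22
  between Orwell and Quarry: 18 + 37 − 21 = 34
  between Quarry and Corby: 37 + 35 − 4 = 68
Cheapest insertion is between Maple and Orwell, adding 22.
New total = 68 + 22 = 90.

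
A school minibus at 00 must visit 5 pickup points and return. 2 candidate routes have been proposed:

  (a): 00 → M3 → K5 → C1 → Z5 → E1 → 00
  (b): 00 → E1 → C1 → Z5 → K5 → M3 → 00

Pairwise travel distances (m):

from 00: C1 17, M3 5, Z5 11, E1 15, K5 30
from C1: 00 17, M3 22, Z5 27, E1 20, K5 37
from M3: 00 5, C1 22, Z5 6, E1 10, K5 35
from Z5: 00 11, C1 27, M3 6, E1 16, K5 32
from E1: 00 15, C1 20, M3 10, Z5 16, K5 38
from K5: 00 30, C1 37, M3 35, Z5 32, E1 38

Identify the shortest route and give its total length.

(a): 5 + 35 + 37 + 27 + 16 + 15 = 135
(b): 15 + 20 + 27 + 32 + 35 + 5 = 134

134 m — (b) is the shortest.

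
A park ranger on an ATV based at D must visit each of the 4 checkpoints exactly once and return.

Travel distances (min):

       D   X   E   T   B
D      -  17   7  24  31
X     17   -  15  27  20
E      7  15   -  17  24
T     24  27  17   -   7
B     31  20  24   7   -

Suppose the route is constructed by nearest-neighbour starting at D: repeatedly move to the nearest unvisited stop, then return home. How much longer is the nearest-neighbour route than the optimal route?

From D: E=7, X=17, T=24, B=31 → choose E (7).
From E: X=15, T=17, B=24 → choose X (15).
From X: B=20, T=27 → choose B (20).
From B: T=7 → choose T (7).
NN route D → E → X → B → T → D costs 73.
Optimal: D → X → B → T → E → D costs 68 (by enumerating all 12 distinct tours).
Excess = 73 − 68 = 5.

The nearest-neighbour route is 5 min longer than optimal.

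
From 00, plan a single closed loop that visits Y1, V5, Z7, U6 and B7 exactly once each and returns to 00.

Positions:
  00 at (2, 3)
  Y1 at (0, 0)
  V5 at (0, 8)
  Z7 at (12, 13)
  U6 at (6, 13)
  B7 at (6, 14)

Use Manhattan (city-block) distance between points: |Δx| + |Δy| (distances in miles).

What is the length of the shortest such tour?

With 5 stops there are 5!/2 = 60 distinct round trips (a route and its reverse cost the same).
00 - Y1 - V5 - Z7 - U6 - B7 - 00: 5+8+17+6+1+15 = 52
00 - Y1 - V5 - Z7 - B7 - U6 - 00: 5+8+17+7+1+14 = 52
00 - Y1 - V5 - U6 - Z7 - B7 - 00: 5+8+11+6+7+15 = 52
00 - Y1 - V5 - U6 - B7 - Z7 - 00: 5+8+11+1+7+20 = 52
00 - Y1 - V5 - B7 - Z7 - U6 - 00: 5+8+12+7+6+14 = 52
00 - Y1 - V5 - B7 - U6 - Z7 - 00: 5+8+12+1+6+20 = 52
00 - Y1 - Z7 - V5 - U6 - B7 - 00: 5+25+17+11+1+15 = 74
00 - Y1 - Z7 - V5 - B7 - U6 - 00: 5+25+17+12+1+14 = 74
00 - Y1 - Z7 - U6 - V5 - B7 - 00: 5+25+6+11+12+15 = 74
00 - Y1 - Z7 - U6 - B7 - V5 - 00: 5+25+6+1+12+7 = 56
00 - Y1 - Z7 - B7 - V5 - U6 - 00: 5+25+7+12+11+14 = 74
00 - Y1 - Z7 - B7 - U6 - V5 - 00: 5+25+7+1+11+7 = 56
00 - Y1 - U6 - V5 - Z7 - B7 - 00: 5+19+11+17+7+15 = 74
00 - Y1 - U6 - V5 - B7 - Z7 - 00: 5+19+11+12+7+20 = 74
… (46 more)
The minimum is 52.
One optimal route: 00 → Y1 → V5 → Z7 → U6 → B7 → 00 (or its reverse).

Minimum total distance: 52 miles.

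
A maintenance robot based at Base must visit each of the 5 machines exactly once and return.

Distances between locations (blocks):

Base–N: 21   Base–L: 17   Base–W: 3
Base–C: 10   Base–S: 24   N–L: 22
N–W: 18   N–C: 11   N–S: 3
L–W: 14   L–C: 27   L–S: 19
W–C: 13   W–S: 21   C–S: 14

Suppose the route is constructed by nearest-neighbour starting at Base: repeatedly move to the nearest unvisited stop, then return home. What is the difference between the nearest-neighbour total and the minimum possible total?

Excess over optimum: 6 blocks.

Base: W=3, C=10, L=17, N=21, S=24 ⇒ W
W: C=13, L=14, N=18, S=21 ⇒ C
C: N=11, S=14, L=27 ⇒ N
N: S=3, L=22 ⇒ S
S: L=19 ⇒ L
NN route Base → W → C → N → S → L → Base costs 66.
Optimal: Base → W → L → S → N → C → Base costs 60 (by enumerating all 60 distinct tours).
Excess = 66 − 60 = 6.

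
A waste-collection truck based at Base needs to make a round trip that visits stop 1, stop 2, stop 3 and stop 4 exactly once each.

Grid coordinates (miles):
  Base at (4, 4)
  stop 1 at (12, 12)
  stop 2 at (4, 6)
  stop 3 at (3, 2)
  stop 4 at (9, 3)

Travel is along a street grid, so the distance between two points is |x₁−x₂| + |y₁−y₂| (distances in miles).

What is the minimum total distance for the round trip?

With 4 stops there are 4!/2 = 12 distinct round trips (a route and its reverse cost the same).
Base → stop 1 → stop 2 → stop 3 → stop 4 → Base: 16+14+5+7+6 = 48
Base → stop 1 → stop 2 → stop 4 → stop 3 → Base: 16+14+8+7+3 = 48
Base → stop 1 → stop 3 → stop 2 → stop 4 → Base: 16+19+5+8+6 = 54
Base → stop 1 → stop 3 → stop 4 → stop 2 → Base: 16+19+7+8+2 = 52
Base → stop 1 → stop 4 → stop 2 → stop 3 → Base: 16+12+8+5+3 = 44
Base → stop 1 → stop 4 → stop 3 → stop 2 → Base: 16+12+7+5+2 = 42
Base → stop 2 → stop 1 → stop 3 → stop 4 → Base: 2+14+19+7+6 = 48
Base → stop 2 → stop 1 → stop 4 → stop 3 → Base: 2+14+12+7+3 = 38
Base → stop 2 → stop 3 → stop 1 → stop 4 → Base: 2+5+19+12+6 = 44
Base → stop 2 → stop 4 → stop 1 → stop 3 → Base: 2+8+12+19+3 = 44
Base → stop 3 → stop 1 → stop 2 → stop 4 → Base: 3+19+14+8+6 = 50
Base → stop 3 → stop 2 → stop 1 → stop 4 → Base: 3+5+14+12+6 = 40
The minimum is 38.
One optimal route: Base → stop 2 → stop 1 → stop 4 → stop 3 → Base (or its reverse).

Minimum total distance: 38 miles.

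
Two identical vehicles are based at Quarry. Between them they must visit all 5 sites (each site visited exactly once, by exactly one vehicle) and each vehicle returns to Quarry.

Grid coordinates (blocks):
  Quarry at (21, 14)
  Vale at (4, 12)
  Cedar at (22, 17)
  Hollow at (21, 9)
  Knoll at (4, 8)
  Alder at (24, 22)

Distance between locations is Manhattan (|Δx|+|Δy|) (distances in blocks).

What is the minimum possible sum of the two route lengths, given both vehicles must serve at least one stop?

Minimum combined distance: 68 blocks.

Check every non-empty split of the stops between the two vehicles; for each half take its own optimal tour:
  {Vale} + {Cedar, Hollow, Knoll, Alder}: 38 + 68 = 106
  {Cedar} + {Vale, Hollow, Knoll, Alder}: 8 + 68 = 76
  {Vale, Cedar} + {Hollow, Knoll, Alder}: 46 + 68 = 114
  {Hollow} + {Vale, Cedar, Knoll, Alder}: 10 + 68 = 78
  {Vale, Hollow} + {Cedar, Knoll, Alder}: 44 + 68 = 112
  {Cedar, Hollow} + {Vale, Knoll, Alder}: 18 + 68 = 86
  … (15 splits in total)
  {Vale, Hollow, Knoll} + {Cedar, Alder}: 46 + 22 = 68  ← best
Best: vehicle 1 Quarry → Vale → Knoll → Hollow → Quarry = 46; vehicle 2 Quarry → Cedar → Alder → Quarry = 22; combined 68.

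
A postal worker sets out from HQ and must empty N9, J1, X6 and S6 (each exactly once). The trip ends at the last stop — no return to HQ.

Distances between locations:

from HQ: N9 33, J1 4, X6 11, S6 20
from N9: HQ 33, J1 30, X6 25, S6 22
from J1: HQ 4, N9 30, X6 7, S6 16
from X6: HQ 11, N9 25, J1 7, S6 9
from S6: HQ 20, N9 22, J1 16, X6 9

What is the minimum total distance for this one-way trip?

42 — the minimum one-way total.

There are 4! = 24 possible orderings.
HQ → N9 → J1 → X6 → S6: 33+30+7+9 = 79
HQ → N9 → J1 → S6 → X6: 33+30+16+9 = 88
HQ → N9 → X6 → J1 → S6: 33+25+7+16 = 81
HQ → N9 → X6 → S6 → J1: 33+25+9+16 = 83
HQ → N9 → S6 → J1 → X6: 33+22+16+7 = 78
HQ → N9 → S6 → X6 → J1: 33+22+9+7 = 71
HQ → J1 → N9 → X6 → S6: 4+30+25+9 = 68
HQ → J1 → N9 → S6 → X6: 4+30+22+9 = 65
HQ → J1 → X6 → N9 → S6: 4+7+25+22 = 58
HQ → J1 → X6 → S6 → N9: 4+7+9+22 = 42
HQ → J1 → S6 → N9 → X6: 4+16+22+25 = 67
HQ → J1 → S6 → X6 → N9: 4+16+9+25 = 54
HQ → X6 → N9 → J1 → S6: 11+25+30+16 = 82
HQ → X6 → N9 → S6 → J1: 11+25+22+16 = 74
… (10 more)
The minimum is 42.
One shortest path: HQ → J1 → X6 → S6 → N9.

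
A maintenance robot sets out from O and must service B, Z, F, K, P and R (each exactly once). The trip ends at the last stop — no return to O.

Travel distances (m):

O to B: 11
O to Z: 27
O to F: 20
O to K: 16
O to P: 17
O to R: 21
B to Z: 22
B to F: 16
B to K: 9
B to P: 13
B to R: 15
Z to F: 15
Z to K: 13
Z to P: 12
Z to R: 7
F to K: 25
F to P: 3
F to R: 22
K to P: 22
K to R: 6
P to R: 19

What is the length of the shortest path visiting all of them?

48 m — the minimum one-way total.

There are 6! = 720 possible orderings.
O - B - Z - F - K - P - R: 11+22+15+25+22+19 = 114
O - B - Z - F - K - R - P: 11+22+15+25+6+19 = 98
O - B - Z - F - P - K - R: 11+22+15+3+22+6 = 79
O - B - Z - F - P - R - K: 11+22+15+3+19+6 = 76
O - B - Z - F - R - K - P: 11+22+15+22+6+22 = 98
O - B - Z - F - R - P - K: 11+22+15+22+19+22 = 111
O - B - Z - K - F - P - R: 11+22+13+25+3+19 = 93
O - B - Z - K - F - R - P: 11+22+13+25+22+19 = 112
… (712 more)
O - B - K - R - Z - P - F: 11+9+6+7+12+3 = 48  ← best
The minimum is 48.
One shortest path: O → B → K → R → Z → P → F.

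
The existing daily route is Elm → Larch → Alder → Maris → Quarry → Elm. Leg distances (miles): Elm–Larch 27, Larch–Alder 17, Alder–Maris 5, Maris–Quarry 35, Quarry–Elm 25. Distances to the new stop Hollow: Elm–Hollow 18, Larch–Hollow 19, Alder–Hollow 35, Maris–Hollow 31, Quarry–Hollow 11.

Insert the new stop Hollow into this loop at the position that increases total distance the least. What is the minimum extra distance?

+4 miles — insert Hollow between Quarry and Elm.

Insertion cost between consecutive stops i–j is d(i,Hollow) + d(Hollow,j) − d(i,j):
  between Elm and Larch: 18 + 19 − 27 = 10
  between Larch and Alder: 19 + 35 − 17 = 37
  between Alder and Maris: 35 + 31 − 5 = 61
  between Maris and Quarry: 31 + 11 − 35 = 7
  between Quarry and Elm: 11 + 18 − 25 = 4
Cheapest insertion is between Quarry and Elm, adding 4.
New total = 109 + 4 = 113.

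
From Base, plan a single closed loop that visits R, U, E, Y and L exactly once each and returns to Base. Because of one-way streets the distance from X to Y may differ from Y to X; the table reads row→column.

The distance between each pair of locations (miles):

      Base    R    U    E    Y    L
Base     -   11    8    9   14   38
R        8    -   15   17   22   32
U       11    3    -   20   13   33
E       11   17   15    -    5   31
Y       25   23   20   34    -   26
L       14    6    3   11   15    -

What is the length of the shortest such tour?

Base→R→U→E→Y→L→Base: 11+15+20+5+26+14 = 91
Base→R→U→E→L→Y→Base: 11+15+20+31+15+25 = 117
Base→R→U→Y→E→L→Base: 11+15+13+34+31+14 = 118
Base→R→U→Y→L→E→Base: 11+15+13+26+11+11 = 87
Base→R→U→L→E→Y→Base: 11+15+33+11+5+25 = 100
Base→R→U→L→Y→E→Base: 11+15+33+15+34+11 = 119
Base→R→E→U→Y→L→Base: 11+17+15+13+26+14 = 96
Base→R→E→U→L→Y→Base: 11+17+15+33+15+25 = 116
Base→R→E→Y→U→L→Base: 11+17+5+20+33+14 = 100
Base→R→E→Y→L→U→Base: 11+17+5+26+3+11 = 73
Base→R→E→L→U→Y→Base: 11+17+31+3+13+25 = 100
Base→R→E→L→Y→U→Base: 11+17+31+15+20+11 = 105
Base→R→Y→U→E→L→Base: 11+22+20+20+31+14 = 118
Base→R→Y→U→L→E→Base: 11+22+20+33+11+11 = 108
… (106 more)
Base→E→Y→L→U→R→Base: 9+5+26+3+3+8 = 54  ← best
The minimum is 54.
One optimal route: Base → E → Y → L → U → R → Base.

54 miles — the shortest possible round trip.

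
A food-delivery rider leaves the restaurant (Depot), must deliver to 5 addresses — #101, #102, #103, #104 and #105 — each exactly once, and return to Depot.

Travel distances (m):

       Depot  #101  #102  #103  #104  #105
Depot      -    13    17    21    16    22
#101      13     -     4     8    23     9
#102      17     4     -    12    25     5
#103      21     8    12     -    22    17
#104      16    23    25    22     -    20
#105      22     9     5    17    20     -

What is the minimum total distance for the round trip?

Shortest round trip = 74 m.

With 5 stops there are 5!/2 = 60 distinct round trips (a route and its reverse cost the same).
Depot→#101→#102→#103→#104→#105→Depot: 13+4+12+22+20+22 = 93
Depot→#101→#102→#103→#105→#104→Depot: 13+4+12+17+20+16 = 82
Depot→#101→#102→#104→#103→#105→Depot: 13+4+25+22+17+22 = 103
Depot→#101→#102→#104→#105→#103→Depot: 13+4+25+20+17+21 = 100
Depot→#101→#102→#105→#103→#104→Depot: 13+4+5+17+22+16 = 77
Depot→#101→#102→#105→#104→#103→Depot: 13+4+5+20+22+21 = 85
Depot→#101→#103→#102→#104→#105→Depot: 13+8+12+25+20+22 = 100
Depot→#101→#103→#102→#105→#104→Depot: 13+8+12+5+20+16 = 74
Depot→#101→#103→#104→#102→#105→Depot: 13+8+22+25+5+22 = 95
Depot→#101→#103→#104→#105→#102→Depot: 13+8+22+20+5+17 = 85
Depot→#101→#103→#105→#102→#104→Depot: 13+8+17+5+25+16 = 84
Depot→#101→#103→#105→#104→#102→Depot: 13+8+17+20+25+17 = 100
Depot→#101→#104→#102→#103→#105→Depot: 13+23+25+12+17+22 = 112
Depot→#101→#104→#102→#105→#103→Depot: 13+23+25+5+17+21 = 104
… (46 more)
The minimum is 74.
One optimal route: Depot → #101 → #103 → #102 → #105 → #104 → Depot (or its reverse).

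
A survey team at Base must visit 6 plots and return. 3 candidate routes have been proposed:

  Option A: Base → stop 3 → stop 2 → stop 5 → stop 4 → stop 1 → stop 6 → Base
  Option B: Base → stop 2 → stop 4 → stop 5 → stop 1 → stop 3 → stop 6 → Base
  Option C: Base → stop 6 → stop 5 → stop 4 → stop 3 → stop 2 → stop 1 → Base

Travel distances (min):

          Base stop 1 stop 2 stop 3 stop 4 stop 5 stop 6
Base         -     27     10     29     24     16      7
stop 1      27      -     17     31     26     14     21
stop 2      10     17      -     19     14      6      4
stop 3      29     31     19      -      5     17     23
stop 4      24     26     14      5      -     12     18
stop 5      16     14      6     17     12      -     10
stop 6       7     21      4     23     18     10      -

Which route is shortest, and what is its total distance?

Option A: 29 + 19 + 6 + 12 + 26 + 21 + 7 = 120
Option B: 10 + 14 + 12 + 14 + 31 + 23 + 7 = 111
Option C: 7 + 10 + 12 + 5 + 19 + 17 + 27 = 97

Shortest is Option C, total 97 min.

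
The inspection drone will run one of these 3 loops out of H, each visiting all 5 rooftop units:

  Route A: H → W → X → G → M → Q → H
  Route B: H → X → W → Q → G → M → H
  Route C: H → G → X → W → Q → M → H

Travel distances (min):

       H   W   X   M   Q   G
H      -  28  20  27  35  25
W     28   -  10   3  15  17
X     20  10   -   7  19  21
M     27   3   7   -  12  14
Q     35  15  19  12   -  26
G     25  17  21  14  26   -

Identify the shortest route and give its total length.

110 min — Route C is the shortest.

Route A: 28 + 10 + 21 + 14 + 12 + 35 = 120
Route B: 20 + 10 + 15 + 26 + 14 + 27 = 112
Route C: 25 + 21 + 10 + 15 + 12 + 27 = 110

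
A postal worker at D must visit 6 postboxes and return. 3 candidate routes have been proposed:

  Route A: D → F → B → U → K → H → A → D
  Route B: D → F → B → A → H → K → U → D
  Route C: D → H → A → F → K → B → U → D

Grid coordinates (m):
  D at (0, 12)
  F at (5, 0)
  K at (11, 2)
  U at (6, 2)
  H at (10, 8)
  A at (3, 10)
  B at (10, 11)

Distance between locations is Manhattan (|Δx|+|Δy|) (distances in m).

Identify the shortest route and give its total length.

Route A: 17 + 16 + 13 + 5 + 7 + 9 + 5 = 72
Route B: 17 + 16 + 8 + 9 + 7 + 5 + 16 = 78
Route C: 14 + 9 + 12 + 8 + 10 + 13 + 16 = 82

Shortest is Route A, total 72 m.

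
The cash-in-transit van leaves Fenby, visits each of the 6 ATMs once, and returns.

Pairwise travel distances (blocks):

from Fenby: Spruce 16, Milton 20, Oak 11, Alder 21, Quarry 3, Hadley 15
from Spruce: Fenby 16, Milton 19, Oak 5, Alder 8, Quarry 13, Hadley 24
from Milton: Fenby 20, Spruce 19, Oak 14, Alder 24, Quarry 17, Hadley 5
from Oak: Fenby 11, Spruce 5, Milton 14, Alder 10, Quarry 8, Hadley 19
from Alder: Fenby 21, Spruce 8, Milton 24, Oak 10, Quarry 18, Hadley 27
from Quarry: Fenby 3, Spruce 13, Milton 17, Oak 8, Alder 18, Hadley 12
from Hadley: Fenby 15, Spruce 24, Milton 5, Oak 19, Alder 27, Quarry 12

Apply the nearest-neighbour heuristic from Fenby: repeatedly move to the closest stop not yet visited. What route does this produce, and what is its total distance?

At Fenby the remaining stops are Quarry 3, Oak 11, Hadley 15, Spruce 16, Milton 20, Alder 21; go to Quarry.
At Quarry the remaining stops are Oak 8, Hadley 12, Spruce 13, Milton 17, Alder 18; go to Oak.
At Oak the remaining stops are Spruce 5, Alder 10, Milton 14, Hadley 19; go to Spruce.
At Spruce the remaining stops are Alder 8, Milton 19, Hadley 24; go to Alder.
At Alder the remaining stops are Milton 24, Hadley 27; go to Milton.
At Milton the remaining stops are Hadley 5; go to Hadley.
Return Hadley→Fenby: 15.
Total = 3 + 8 + 5 + 8 + 24 + 5 + 15 = 68.

Total distance 68 blocks via the nearest-neighbour route Fenby → Quarry → Oak → Spruce → Alder → Milton → Hadley → Fenby.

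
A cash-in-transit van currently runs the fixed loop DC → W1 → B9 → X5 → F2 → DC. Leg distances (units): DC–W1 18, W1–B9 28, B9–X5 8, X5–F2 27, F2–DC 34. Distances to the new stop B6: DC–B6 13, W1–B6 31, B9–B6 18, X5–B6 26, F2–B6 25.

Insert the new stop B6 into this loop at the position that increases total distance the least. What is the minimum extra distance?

Insertion cost between consecutive stops i–j is d(i,B6) + d(B6,j) − d(i,j):
  between DC and W1: 13 + 31 − 18 = 26
  between W1 and B9: 31 + 18 − 28 = 21
  between B9 and X5: 18 + 26 − 8 = 36
  between X5 and F2: 26 + 25 − 27 = 24
  between F2 and DC: 25 + 13 − 34 = 4
Cheapest insertion is between F2 and DC, adding 4.
New total = 115 + 4 = 119.

Adding 4 by placing B6 on the F2–DC leg.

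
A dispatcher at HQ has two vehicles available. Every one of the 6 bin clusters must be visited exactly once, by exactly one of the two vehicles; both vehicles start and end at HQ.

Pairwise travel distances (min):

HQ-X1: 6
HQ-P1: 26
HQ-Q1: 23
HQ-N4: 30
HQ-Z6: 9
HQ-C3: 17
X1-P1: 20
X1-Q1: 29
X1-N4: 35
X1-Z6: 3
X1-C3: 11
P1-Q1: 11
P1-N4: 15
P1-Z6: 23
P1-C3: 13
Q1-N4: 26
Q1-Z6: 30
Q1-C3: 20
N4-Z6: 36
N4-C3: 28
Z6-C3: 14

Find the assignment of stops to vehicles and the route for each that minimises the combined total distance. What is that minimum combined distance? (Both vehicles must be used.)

Try each way of splitting the stops between the two vehicles (each non-empty) and, for each split, find the best tour for each vehicle:
  {X1} + {P1, Q1, N4, Z6, C3}: 12 + 99 = 111
  {P1} + {X1, Q1, N4, Z6, C3}: 52 + 99 = 151
  {X1, P1} + {Q1, N4, Z6, C3}: 52 + 99 = 151
  {Q1} + {X1, P1, N4, Z6, C3}: 46 + 81 = 127
  {X1, Q1} + {P1, N4, Z6, C3}: 58 + 81 = 139
  {P1, Q1} + {X1, N4, Z6, C3}: 60 + 81 = 141
  … (31 splits in total)
Best: vehicle 1 HQ → X1 → HQ = 12; vehicle 2 HQ → N4 → P1 → Q1 → C3 → Z6 → HQ = 99; combined 111.

111 min — the smallest possible combined total.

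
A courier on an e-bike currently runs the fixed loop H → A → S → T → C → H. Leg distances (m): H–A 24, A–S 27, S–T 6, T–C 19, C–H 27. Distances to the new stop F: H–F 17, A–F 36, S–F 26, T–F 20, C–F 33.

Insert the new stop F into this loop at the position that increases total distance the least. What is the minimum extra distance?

+23 m — insert F between C and H.

Insertion cost between consecutive stops i–j is d(i,F) + d(F,j) − d(i,j):
  between H and A: 17 + 36 − 24 = 29
  between A and S: 36 + 26 − 27 = 35
  between S and T: 26 + 20 − 6 = 40
  between T and C: 20 + 33 − 19 = 34
  between C and H: 33 + 17 − 27 = 23
Cheapest insertion is between C and H, adding 23.
New total = 103 + 23 = 126.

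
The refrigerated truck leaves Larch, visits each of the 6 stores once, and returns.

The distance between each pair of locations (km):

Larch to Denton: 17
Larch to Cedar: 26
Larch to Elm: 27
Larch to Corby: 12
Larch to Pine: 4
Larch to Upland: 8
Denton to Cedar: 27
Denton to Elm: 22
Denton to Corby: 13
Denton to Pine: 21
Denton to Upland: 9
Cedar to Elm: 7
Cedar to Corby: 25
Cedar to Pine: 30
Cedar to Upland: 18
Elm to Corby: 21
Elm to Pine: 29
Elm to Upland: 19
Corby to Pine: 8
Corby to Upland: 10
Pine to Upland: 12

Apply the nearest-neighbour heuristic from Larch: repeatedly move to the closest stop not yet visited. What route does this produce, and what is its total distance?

86 km along Larch → Pine → Corby → Upland → Denton → Elm → Cedar → Larch.

From Larch: distances to unvisited — Pine=4, Upland=8, Corby=12, Denton=17, Cedar=26, Elm=27. Nearest is Pine (4).
From Pine: distances to unvisited — Corby=8, Upland=12, Denton=21, Elm=29, Cedar=30. Nearest is Corby (8).
From Corby: distances to unvisited — Upland=10, Denton=13, Elm=21, Cedar=25. Nearest is Upland (10).
From Upland: distances to unvisited — Denton=9, Cedar=18, Elm=19. Nearest is Denton (9).
From Denton: distances to unvisited — Elm=22, Cedar=27. Nearest is Elm (22).
From Elm: distances to unvisited — Cedar=7. Nearest is Cedar (7).
Return Cedar→Larch: 26.
Total = 4 + 8 + 10 + 9 + 22 + 7 + 26 = 86.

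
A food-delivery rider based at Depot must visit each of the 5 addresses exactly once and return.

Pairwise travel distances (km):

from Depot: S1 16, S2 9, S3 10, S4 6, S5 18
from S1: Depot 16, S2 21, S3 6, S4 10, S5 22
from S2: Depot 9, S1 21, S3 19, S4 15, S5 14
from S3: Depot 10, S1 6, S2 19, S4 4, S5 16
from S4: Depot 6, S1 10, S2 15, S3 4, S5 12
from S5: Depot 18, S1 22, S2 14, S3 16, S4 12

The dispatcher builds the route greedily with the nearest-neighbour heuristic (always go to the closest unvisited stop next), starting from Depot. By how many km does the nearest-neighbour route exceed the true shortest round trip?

8 km longer than the optimal tour.

From Depot: S4=6, S2=9, S3=10, S1=16, S5=18 → choose S4 (6).
From S4: S3=4, S1=10, S5=12, S2=15 → choose S3 (4).
From S3: S1=6, S5=16, S2=19 → choose S1 (6).
From S1: S2=21, S5=22 → choose S2 (21).
From S2: S5=14 → choose S5 (14).
NN route Depot → S4 → S3 → S1 → S2 → S5 → Depot costs 69.
Optimal: Depot → S1 → S3 → S4 → S5 → S2 → Depot costs 61 (by enumerating all 60 distinct tours).
Excess = 69 − 61 = 8.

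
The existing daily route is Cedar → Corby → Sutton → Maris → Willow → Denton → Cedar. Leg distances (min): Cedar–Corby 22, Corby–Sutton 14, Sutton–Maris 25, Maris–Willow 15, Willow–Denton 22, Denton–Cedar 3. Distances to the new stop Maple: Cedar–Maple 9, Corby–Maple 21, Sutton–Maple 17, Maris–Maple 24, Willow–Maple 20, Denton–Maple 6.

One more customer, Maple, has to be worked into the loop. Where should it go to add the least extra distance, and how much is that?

Insertion cost between consecutive stops i–j is d(i,Maple) + d(Maple,j) − d(i,j):
  between Cedar and Corby: 9 + 21 − 22 = 8
  between Corby and Sutton: 21 + 17 − 14 = 24
  between Sutton and Maris: 17 + 24 − 25 = 16
  between Maris and Willow: 24 + 20 − 15 = 29
  between Willow and Denton: 20 + 6 − 22 = 4
  between Denton and Cedar: 6 + 9 − 3 = 12
Cheapest insertion is between Willow and Denton, adding 4.
New total = 101 + 4 = 105.

Adding 4 min by placing Maple on the Willow–Denton leg.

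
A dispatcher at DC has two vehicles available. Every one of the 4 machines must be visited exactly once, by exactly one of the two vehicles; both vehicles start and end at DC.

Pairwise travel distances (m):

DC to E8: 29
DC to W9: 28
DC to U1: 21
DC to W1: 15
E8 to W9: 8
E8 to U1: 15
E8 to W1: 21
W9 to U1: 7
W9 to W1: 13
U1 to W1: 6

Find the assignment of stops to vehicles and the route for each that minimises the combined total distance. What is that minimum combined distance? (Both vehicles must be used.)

Minimum combined distance: 95 m.

There are 2^3 − 1 = 7 ways to divide the 4 stops into two non-empty groups. For each, the best each vehicle can do is its own shortest tour through its group:
  {E8} + {W9, U1, W1}: 58 + 56 = 114
  {W9} + {E8, U1, W1}: 56 + 65 = 121
  {E8, W9} + {U1, W1}: 65 + 42 = 107
  {U1} + {E8, W9, W1}: 42 + 65 = 107
  {E8, U1} + {W9, W1}: 65 + 56 = 121
  {W9, U1} + {E8, W1}: 56 + 65 = 121
  … (7 splits in total)
  {E8, W9, U1} + {W1}: 65 + 30 = 95  ← best
Best: vehicle 1 DC → E8 → W9 → U1 → DC = 65; vehicle 2 DC → W1 → DC = 30; combined 95.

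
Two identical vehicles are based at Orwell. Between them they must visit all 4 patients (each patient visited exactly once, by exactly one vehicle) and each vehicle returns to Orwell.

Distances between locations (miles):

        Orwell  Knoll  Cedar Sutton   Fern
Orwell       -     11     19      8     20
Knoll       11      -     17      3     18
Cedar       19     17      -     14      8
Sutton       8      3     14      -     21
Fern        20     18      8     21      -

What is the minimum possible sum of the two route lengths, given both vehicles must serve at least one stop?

There are 2^3 − 1 = 7 ways to divide the 4 stops into two non-empty groups. For each, the best each vehicle can do is its own shortest tour through its group:
  {Knoll} + {Cedar, Sutton, Fern}: 22 + 50 = 72
  {Cedar} + {Knoll, Sutton, Fern}: 38 + 49 = 87
  {Knoll, Cedar} + {Sutton, Fern}: 47 + 49 = 96
  {Sutton} + {Knoll, Cedar, Fern}: 16 + 56 = 72
  {Knoll, Sutton} + {Cedar, Fern}: 22 + 47 = 69
  {Cedar, Sutton} + {Knoll, Fern}: 41 + 49 = 90
  … (7 splits in total)
Best: vehicle 1 Orwell → Knoll → Sutton → Orwell = 22; vehicle 2 Orwell → Cedar → Fern → Orwell = 47; combined 69.

Minimum combined distance: 69 miles.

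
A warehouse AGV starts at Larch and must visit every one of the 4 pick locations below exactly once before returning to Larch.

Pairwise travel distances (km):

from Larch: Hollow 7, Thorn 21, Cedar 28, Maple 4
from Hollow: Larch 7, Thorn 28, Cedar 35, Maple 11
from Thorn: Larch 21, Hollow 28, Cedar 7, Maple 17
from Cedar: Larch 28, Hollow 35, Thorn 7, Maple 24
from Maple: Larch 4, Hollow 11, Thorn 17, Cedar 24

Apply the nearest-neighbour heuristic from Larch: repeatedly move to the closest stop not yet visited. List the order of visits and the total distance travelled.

Total distance 78 km via the nearest-neighbour route Larch → Maple → Hollow → Thorn → Cedar → Larch.

From Larch: distances to unvisited — Maple=4, Hollow=7, Thorn=21, Cedar=28. Nearest is Maple (4).
From Maple: distances to unvisited — Hollow=11, Thorn=17, Cedar=24. Nearest is Hollow (11).
From Hollow: distances to unvisited — Thorn=28, Cedar=35. Nearest is Thorn (28).
From Thorn: distances to unvisited — Cedar=7. Nearest is Cedar (7).
Return Cedar→Larch: 28.
Total = 4 + 11 + 28 + 7 + 28 = 78.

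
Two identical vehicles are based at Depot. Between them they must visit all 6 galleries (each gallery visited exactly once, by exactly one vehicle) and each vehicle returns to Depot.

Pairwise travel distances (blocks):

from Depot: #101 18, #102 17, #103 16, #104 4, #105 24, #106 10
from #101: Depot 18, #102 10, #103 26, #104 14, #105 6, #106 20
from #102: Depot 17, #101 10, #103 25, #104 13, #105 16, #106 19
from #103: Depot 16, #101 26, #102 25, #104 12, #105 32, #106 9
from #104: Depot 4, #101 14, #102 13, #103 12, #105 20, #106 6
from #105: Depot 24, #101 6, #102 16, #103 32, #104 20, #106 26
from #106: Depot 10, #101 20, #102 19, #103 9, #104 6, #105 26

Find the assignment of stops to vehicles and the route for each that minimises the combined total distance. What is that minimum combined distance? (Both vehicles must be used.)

Try each way of splitting the stops between the two vehicles (each non-empty) and, for each split, find the best tour for each vehicle:
  {#101} + {#102, #103, #104, #105, #106}: 36 + 84 = 120
  {#102} + {#101, #103, #104, #105, #106}: 34 + 75 = 109
  {#101, #102} + {#103, #104, #105, #106}: 45 + 75 = 120
  {#103} + {#101, #102, #104, #105, #106}: 32 + 69 = 101
  {#101, #103} + {#102, #104, #105, #106}: 60 + 69 = 129
  {#102, #103} + {#101, #104, #105, #106}: 58 + 60 = 118
  … (31 splits in total)
  {#104} + {#101, #102, #103, #105, #106}: 8 + 84 = 92  ← best
Best: vehicle 1 Depot → #104 → Depot = 8; vehicle 2 Depot → #101 → #105 → #102 → #103 → #106 → Depot = 84; combined 92.

Minimum combined distance: 92 blocks.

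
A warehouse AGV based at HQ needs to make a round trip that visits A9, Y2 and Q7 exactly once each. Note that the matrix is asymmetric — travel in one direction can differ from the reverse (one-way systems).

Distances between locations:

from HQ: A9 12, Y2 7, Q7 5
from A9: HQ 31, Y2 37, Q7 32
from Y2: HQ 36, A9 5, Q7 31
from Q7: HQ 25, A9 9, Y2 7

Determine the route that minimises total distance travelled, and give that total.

48 — the shortest possible round trip.

HQ → A9 → Y2 → Q7 → HQ: 12+37+31+25 = 105
HQ → A9 → Q7 → Y2 → HQ: 12+32+7+36 = 87
HQ → Y2 → A9 → Q7 → HQ: 7+5+32+25 = 69
HQ → Y2 → Q7 → A9 → HQ: 7+31+9+31 = 78
HQ → Q7 → A9 → Y2 → HQ: 5+9+37+36 = 87
HQ → Q7 → Y2 → A9 → HQ: 5+7+5+31 = 48
The minimum is 48.
One optimal route: HQ → Q7 → Y2 → A9 → HQ.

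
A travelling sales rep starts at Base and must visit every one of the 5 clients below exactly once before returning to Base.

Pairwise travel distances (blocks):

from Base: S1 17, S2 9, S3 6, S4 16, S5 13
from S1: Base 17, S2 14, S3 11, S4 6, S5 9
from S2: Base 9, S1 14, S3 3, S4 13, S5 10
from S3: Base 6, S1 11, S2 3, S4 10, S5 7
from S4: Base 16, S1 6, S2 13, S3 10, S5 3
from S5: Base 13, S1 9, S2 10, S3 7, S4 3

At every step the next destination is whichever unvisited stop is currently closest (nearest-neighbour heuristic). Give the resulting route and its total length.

Total distance 45 blocks via the nearest-neighbour route Base → S3 → S2 → S5 → S4 → S1 → Base.

At Base the remaining stops are S3 6, S2 9, S5 13, S4 16, S1 17; go to S3.
At S3 the remaining stops are S2 3, S5 7, S4 10, S1 11; go to S2.
At S2 the remaining stops are S5 10, S4 13, S1 14; go to S5.
At S5 the remaining stops are S4 3, S1 9; go to S4.
At S4 the remaining stops are S1 6; go to S1.
Return S1→Base: 17.
Total = 6 + 3 + 10 + 3 + 6 + 17 = 45.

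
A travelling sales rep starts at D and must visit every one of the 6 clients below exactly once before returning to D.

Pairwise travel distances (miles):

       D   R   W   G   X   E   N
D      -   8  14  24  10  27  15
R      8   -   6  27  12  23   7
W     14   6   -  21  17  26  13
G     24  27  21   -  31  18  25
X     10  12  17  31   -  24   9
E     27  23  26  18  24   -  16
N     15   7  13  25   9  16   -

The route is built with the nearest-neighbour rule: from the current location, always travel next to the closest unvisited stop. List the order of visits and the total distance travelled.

D → [R:8 / X:10 / W:14 / N:15 / G:24 / E:27] → R (8)
R → [W:6 / N:7 / X:12 / E:23 / G:27] → W (6)
W → [N:13 / X:17 / G:21 / E:26] → N (13)
N → [X:9 / E:16 / G:25] → X (9)
X → [E:24 / G:31] → E (24)
E → [G:18] → G (18)
Return G→D: 24.
Total = 8 + 6 + 13 + 9 + 24 + 18 + 24 = 102.

Nearest-neighbour total = 102 miles; route D → R → W → N → X → E → G → D.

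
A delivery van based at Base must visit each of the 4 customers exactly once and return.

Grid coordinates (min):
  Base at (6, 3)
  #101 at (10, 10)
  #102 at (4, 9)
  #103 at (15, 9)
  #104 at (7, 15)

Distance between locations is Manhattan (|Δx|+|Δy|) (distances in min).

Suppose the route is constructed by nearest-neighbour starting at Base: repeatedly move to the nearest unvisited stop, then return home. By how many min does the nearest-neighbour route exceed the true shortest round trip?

The nearest-neighbour route is 2 min longer than optimal.

Base: #102=8, #101=11, #104=13, #103=15 ⇒ #102
#102: #101=7, #104=9, #103=11 ⇒ #101
#101: #103=6, #104=8 ⇒ #103
#103: #104=14 ⇒ #104
NN route Base → #102 → #101 → #103 → #104 → Base costs 48.
Optimal: Base → #102 → #103 → #101 → #104 → Base costs 46 (by enumerating all 12 distinct tours).
Excess = 48 − 46 = 2.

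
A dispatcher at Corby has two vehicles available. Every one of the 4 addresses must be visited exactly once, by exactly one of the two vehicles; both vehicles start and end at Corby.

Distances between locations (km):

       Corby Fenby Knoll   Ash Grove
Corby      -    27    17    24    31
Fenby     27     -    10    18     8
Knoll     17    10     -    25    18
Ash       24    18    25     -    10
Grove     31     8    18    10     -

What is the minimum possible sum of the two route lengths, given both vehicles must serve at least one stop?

Check every non-empty split of the stops between the two vehicles; for each half take its own optimal tour:
  {Fenby} + {Knoll, Ash, Grove}: 54 + 69 = 123
  {Knoll} + {Fenby, Ash, Grove}: 34 + 69 = 103
  {Fenby, Knoll} + {Ash, Grove}: 54 + 65 = 119
  {Ash} + {Fenby, Knoll, Grove}: 48 + 66 = 114
  {Fenby, Ash} + {Knoll, Grove}: 69 + 66 = 135
  {Knoll, Ash} + {Fenby, Grove}: 66 + 66 = 132
  … (7 splits in total)
Best: vehicle 1 Corby → Knoll → Corby = 34; vehicle 2 Corby → Fenby → Grove → Ash → Corby = 69; combined 103.

Minimum combined distance: 103 km.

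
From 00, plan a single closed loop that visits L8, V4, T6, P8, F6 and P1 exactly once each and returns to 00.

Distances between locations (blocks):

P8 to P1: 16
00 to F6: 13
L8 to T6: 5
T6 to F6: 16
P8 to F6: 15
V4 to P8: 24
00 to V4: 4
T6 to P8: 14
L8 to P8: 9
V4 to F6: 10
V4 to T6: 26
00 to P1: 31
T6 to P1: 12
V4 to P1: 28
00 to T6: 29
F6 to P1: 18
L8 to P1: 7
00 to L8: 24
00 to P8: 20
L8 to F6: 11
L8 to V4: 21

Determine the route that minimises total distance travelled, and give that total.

There are 360 distinct closed tours to check (reversals are equivalent).
00 - L8 - V4 - T6 - P8 - F6 - P1 - 00: 24+21+26+14+15+18+31 = 149
00 - L8 - V4 - T6 - P8 - P1 - F6 - 00: 24+21+26+14+16+18+13 = 132
00 - L8 - V4 - T6 - F6 - P8 - P1 - 00: 24+21+26+16+15+16+31 = 149
00 - L8 - V4 - T6 - F6 - P1 - P8 - 00: 24+21+26+16+18+16+20 = 141
00 - L8 - V4 - T6 - P1 - P8 - F6 - 00: 24+21+26+12+16+15+13 = 127
00 - L8 - V4 - T6 - P1 - F6 - P8 - 00: 24+21+26+12+18+15+20 = 136
00 - L8 - V4 - P8 - T6 - F6 - P1 - 00: 24+21+24+14+16+18+31 = 148
00 - L8 - V4 - P8 - T6 - P1 - F6 - 00: 24+21+24+14+12+18+13 = 126
… (352 more)
00 - V4 - F6 - L8 - T6 - P1 - P8 - 00: 4+10+11+5+12+16+20 = 78  ← best
The minimum is 78.
One optimal route: 00 → V4 → F6 → L8 → T6 → P1 → P8 → 00 (or its reverse).

Minimum total distance: 78 blocks.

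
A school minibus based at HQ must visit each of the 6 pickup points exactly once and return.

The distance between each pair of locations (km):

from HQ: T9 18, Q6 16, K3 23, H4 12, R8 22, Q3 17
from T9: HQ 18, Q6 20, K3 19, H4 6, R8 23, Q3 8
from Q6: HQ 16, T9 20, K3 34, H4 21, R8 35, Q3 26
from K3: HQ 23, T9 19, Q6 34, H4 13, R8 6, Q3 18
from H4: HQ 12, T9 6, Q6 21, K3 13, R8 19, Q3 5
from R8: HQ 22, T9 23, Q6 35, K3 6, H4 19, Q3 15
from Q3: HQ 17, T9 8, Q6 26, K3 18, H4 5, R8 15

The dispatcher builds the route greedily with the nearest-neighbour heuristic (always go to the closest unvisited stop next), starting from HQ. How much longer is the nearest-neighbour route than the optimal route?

HQ: H4=12, Q6=16, Q3=17, T9=18, R8=22, K3=23 ⇒ H4
H4: Q3=5, T9=6, K3=13, R8=19, Q6=21 ⇒ Q3
Q3: T9=8, R8=15, K3=18, Q6=26 ⇒ T9
T9: K3=19, Q6=20, R8=23 ⇒ K3
K3: R8=6, Q6=34 ⇒ R8
R8: Q6=35 ⇒ Q6
NN route HQ → H4 → Q3 → T9 → K3 → R8 → Q6 → HQ costs 101.
Optimal: HQ → Q6 → T9 → Q3 → H4 → K3 → R8 → HQ costs 90 (by enumerating all 360 distinct tours).
Excess = 101 − 90 = 11.

11 km longer than the optimal tour.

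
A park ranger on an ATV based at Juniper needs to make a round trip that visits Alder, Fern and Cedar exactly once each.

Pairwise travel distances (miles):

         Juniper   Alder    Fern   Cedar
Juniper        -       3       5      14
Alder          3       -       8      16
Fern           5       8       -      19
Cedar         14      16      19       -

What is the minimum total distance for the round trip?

43 miles — the shortest possible round trip.

With 3 stops there are 3!/2 = 3 distinct round trips (a route and its reverse cost the same).
Juniper - Alder - Fern - Cedar - Juniper: 3+8+19+14 = 44
Juniper - Alder - Cedar - Fern - Juniper: 3+16+19+5 = 43
Juniper - Fern - Alder - Cedar - Juniper: 5+8+16+14 = 43
The minimum is 43.
One optimal route: Juniper → Alder → Cedar → Fern → Juniper (or its reverse).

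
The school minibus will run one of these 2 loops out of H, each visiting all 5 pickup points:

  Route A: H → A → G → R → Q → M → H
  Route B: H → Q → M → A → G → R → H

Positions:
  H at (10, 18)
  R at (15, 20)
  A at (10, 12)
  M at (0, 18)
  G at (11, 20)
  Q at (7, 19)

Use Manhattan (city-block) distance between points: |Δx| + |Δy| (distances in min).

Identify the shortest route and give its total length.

Route A: 6 + 9 + 4 + 9 + 8 + 10 = 46
Route B: 4 + 8 + 16 + 9 + 4 + 7 = 48

46 min — Route A is the shortest.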